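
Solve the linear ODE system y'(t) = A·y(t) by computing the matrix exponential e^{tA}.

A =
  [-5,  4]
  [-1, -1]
e^{tA} =
  [-2*t*exp(-3*t) + exp(-3*t), 4*t*exp(-3*t)]
  [-t*exp(-3*t), 2*t*exp(-3*t) + exp(-3*t)]

Strategy: write A = P · J · P⁻¹ where J is a Jordan canonical form, so e^{tA} = P · e^{tJ} · P⁻¹, and e^{tJ} can be computed block-by-block.

A has Jordan form
J =
  [-3,  1]
  [ 0, -3]
(up to reordering of blocks).

Per-block formulas:
  For a 2×2 Jordan block J_2(-3): exp(t · J_2(-3)) = e^(-3t)·(I + t·N), where N is the 2×2 nilpotent shift.

After assembling e^{tJ} and conjugating by P, we get:

e^{tA} =
  [-2*t*exp(-3*t) + exp(-3*t), 4*t*exp(-3*t)]
  [-t*exp(-3*t), 2*t*exp(-3*t) + exp(-3*t)]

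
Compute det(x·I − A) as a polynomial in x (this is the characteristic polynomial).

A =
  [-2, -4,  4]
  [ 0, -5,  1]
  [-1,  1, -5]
x^3 + 12*x^2 + 48*x + 64

Expanding det(x·I − A) (e.g. by cofactor expansion or by noting that A is similar to its Jordan form J, which has the same characteristic polynomial as A) gives
  χ_A(x) = x^3 + 12*x^2 + 48*x + 64
which factors as (x + 4)^3. The eigenvalues (with algebraic multiplicities) are λ = -4 with multiplicity 3.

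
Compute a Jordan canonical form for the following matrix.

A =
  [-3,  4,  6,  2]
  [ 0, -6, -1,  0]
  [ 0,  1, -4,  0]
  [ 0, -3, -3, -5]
J_2(-5) ⊕ J_1(-5) ⊕ J_1(-3)

The characteristic polynomial is
  det(x·I − A) = x^4 + 18*x^3 + 120*x^2 + 350*x + 375 = (x + 3)*(x + 5)^3

Eigenvalues and multiplicities (the geometric multiplicity of λ is n − rank(A − λI), which equals the number of Jordan blocks for λ):
  λ = -5: algebraic multiplicity = 3, geometric multiplicity = 2
  λ = -3: algebraic multiplicity = 1, geometric multiplicity = 1

Determining the block sizes for each eigenvalue:
  λ = -5: 2 blocks summing to 3 forces exactly one block of size 2 and the rest size 1 → block sizes [2, 1]
  λ = -3: one block (gm = 1), so the single block has size am = 1 → block sizes [1]

Assembling the blocks gives a Jordan form
J =
  [-5,  1,  0,  0]
  [ 0, -5,  0,  0]
  [ 0,  0, -5,  0]
  [ 0,  0,  0, -3]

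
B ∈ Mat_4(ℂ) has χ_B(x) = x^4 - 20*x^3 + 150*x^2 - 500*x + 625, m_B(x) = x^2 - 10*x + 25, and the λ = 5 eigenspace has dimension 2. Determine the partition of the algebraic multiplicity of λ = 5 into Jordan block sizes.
Block sizes for λ = 5: [2, 2]

Step 1 — from the characteristic polynomial, algebraic multiplicity of λ = 5 is 4. From dim ker(B − (5)·I) = 2, there are exactly 2 Jordan blocks for λ = 5.
Step 2 — from the minimal polynomial, the factor (x − 5)^2 tells us the largest block for λ = 5 has size 2.
Step 3 — with total size 4, 2 blocks, and largest block 2, the block sizes (in nonincreasing order) are [2, 2].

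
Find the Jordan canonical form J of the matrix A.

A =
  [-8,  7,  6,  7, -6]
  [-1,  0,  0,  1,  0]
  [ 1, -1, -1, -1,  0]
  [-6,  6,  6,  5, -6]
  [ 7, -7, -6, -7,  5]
J_2(-1) ⊕ J_1(-1) ⊕ J_1(-1) ⊕ J_1(5)

The characteristic polynomial is
  det(x·I − A) = x^5 - x^4 - 14*x^3 - 26*x^2 - 19*x - 5 = (x - 5)*(x + 1)^4

Eigenvalues and multiplicities (the geometric multiplicity of λ is n − rank(A − λI), which equals the number of Jordan blocks for λ):
  λ = -1: algebraic multiplicity = 4, geometric multiplicity = 3
  λ = 5: algebraic multiplicity = 1, geometric multiplicity = 1

Determining the block sizes for each eigenvalue:
  λ = -1: 3 blocks summing to 4 forces exactly one block of size 2 and the rest size 1 → block sizes [2, 1, 1]
  λ = 5: one block (gm = 1), so the single block has size am = 1 → block sizes [1]

Assembling the blocks gives a Jordan form
J =
  [-1,  1,  0,  0, 0]
  [ 0, -1,  0,  0, 0]
  [ 0,  0, -1,  0, 0]
  [ 0,  0,  0, -1, 0]
  [ 0,  0,  0,  0, 5]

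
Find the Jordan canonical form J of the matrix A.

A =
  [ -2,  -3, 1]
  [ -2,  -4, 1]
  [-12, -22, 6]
J_3(0)

The characteristic polynomial is
  det(x·I − A) = x^3

Eigenvalues and multiplicities (the geometric multiplicity of λ is n − rank(A − λI), which equals the number of Jordan blocks for λ):
  λ = 0: algebraic multiplicity = 3, geometric multiplicity = 1

Determining the block sizes for each eigenvalue:
  λ = 0: one block (gm = 1), so the single block has size am = 3 → block sizes [3]

Assembling the blocks gives a Jordan form
J =
  [0, 1, 0]
  [0, 0, 1]
  [0, 0, 0]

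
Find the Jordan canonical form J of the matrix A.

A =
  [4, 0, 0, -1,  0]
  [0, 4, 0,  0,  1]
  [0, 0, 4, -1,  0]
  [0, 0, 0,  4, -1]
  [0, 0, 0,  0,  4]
J_3(4) ⊕ J_1(4) ⊕ J_1(4)

The characteristic polynomial is
  det(x·I − A) = x^5 - 20*x^4 + 160*x^3 - 640*x^2 + 1280*x - 1024 = (x - 4)^5

Eigenvalues and multiplicities (the geometric multiplicity of λ is n − rank(A − λI), which equals the number of Jordan blocks for λ):
  λ = 4: algebraic multiplicity = 5, geometric multiplicity = 3

Determining the block sizes for each eigenvalue:
  λ = 4: with am = 5 and gm = 3, the partition is not yet determined (e.g. several partitions of 5 into 3 parts exist). Let N = A − (4)·I. Computing rank(N^1) = 2, rank(N^2) = 1, rank(N^3) = 0; the number of blocks of size ≥ j is rank(N^{j−1}) − rank(N^j), giving [3, 1, 1]. So we have 1 block(s) of size 3, 2 block(s) of size 1 → block sizes [3, 1, 1]

Assembling the blocks gives a Jordan form
J =
  [4, 1, 0, 0, 0]
  [0, 4, 1, 0, 0]
  [0, 0, 4, 0, 0]
  [0, 0, 0, 4, 0]
  [0, 0, 0, 0, 4]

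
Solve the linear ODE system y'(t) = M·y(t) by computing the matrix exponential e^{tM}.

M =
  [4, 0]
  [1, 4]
e^{tM} =
  [exp(4*t), 0]
  [t*exp(4*t), exp(4*t)]

Strategy: write M = P · J · P⁻¹ where J is a Jordan canonical form, so e^{tM} = P · e^{tJ} · P⁻¹, and e^{tJ} can be computed block-by-block.

M has Jordan form
J =
  [4, 1]
  [0, 4]
(up to reordering of blocks).

Per-block formulas:
  For a 2×2 Jordan block J_2(4): exp(t · J_2(4)) = e^(4t)·(I + t·N), where N is the 2×2 nilpotent shift.

After assembling e^{tJ} and conjugating by P, we get:

e^{tM} =
  [exp(4*t), 0]
  [t*exp(4*t), exp(4*t)]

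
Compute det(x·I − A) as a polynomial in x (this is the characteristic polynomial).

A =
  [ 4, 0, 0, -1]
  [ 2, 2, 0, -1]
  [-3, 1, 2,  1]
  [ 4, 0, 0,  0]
x^4 - 8*x^3 + 24*x^2 - 32*x + 16

Expanding det(x·I − A) (e.g. by cofactor expansion or by noting that A is similar to its Jordan form J, which has the same characteristic polynomial as A) gives
  χ_A(x) = x^4 - 8*x^3 + 24*x^2 - 32*x + 16
which factors as (x - 2)^4. The eigenvalues (with algebraic multiplicities) are λ = 2 with multiplicity 4.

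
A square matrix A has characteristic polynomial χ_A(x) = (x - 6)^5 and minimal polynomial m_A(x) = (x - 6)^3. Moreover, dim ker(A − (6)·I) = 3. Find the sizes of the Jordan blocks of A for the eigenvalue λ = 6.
Block sizes for λ = 6: [3, 1, 1]

Step 1 — from the characteristic polynomial, algebraic multiplicity of λ = 6 is 5. From dim ker(A − (6)·I) = 3, there are exactly 3 Jordan blocks for λ = 6.
Step 2 — from the minimal polynomial, the factor (x − 6)^3 tells us the largest block for λ = 6 has size 3.
Step 3 — with total size 5, 3 blocks, and largest block 3, the block sizes (in nonincreasing order) are [3, 1, 1].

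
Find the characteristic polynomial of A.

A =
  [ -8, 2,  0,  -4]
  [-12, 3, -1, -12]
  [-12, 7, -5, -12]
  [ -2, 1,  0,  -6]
x^4 + 16*x^3 + 96*x^2 + 256*x + 256

Expanding det(x·I − A) (e.g. by cofactor expansion or by noting that A is similar to its Jordan form J, which has the same characteristic polynomial as A) gives
  χ_A(x) = x^4 + 16*x^3 + 96*x^2 + 256*x + 256
which factors as (x + 4)^4. The eigenvalues (with algebraic multiplicities) are λ = -4 with multiplicity 4.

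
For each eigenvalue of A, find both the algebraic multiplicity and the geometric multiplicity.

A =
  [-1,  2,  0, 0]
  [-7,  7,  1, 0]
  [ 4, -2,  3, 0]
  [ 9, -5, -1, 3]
λ = 3: alg = 4, geom = 2

Step 1 — factor the characteristic polynomial to read off the algebraic multiplicities:
  χ_A(x) = (x - 3)^4

Step 2 — compute geometric multiplicities via the rank-nullity identity g(λ) = n − rank(A − λI):
  rank(A − (3)·I) = 2, so dim ker(A − (3)·I) = n − 2 = 2

Summary:
  λ = 3: algebraic multiplicity = 4, geometric multiplicity = 2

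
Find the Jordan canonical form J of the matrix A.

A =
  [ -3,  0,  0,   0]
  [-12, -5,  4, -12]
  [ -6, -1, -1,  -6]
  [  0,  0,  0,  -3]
J_2(-3) ⊕ J_1(-3) ⊕ J_1(-3)

The characteristic polynomial is
  det(x·I − A) = x^4 + 12*x^3 + 54*x^2 + 108*x + 81 = (x + 3)^4

Eigenvalues and multiplicities (the geometric multiplicity of λ is n − rank(A − λI), which equals the number of Jordan blocks for λ):
  λ = -3: algebraic multiplicity = 4, geometric multiplicity = 3

Determining the block sizes for each eigenvalue:
  λ = -3: 3 blocks summing to 4 forces exactly one block of size 2 and the rest size 1 → block sizes [2, 1, 1]

Assembling the blocks gives a Jordan form
J =
  [-3,  1,  0,  0]
  [ 0, -3,  0,  0]
  [ 0,  0, -3,  0]
  [ 0,  0,  0, -3]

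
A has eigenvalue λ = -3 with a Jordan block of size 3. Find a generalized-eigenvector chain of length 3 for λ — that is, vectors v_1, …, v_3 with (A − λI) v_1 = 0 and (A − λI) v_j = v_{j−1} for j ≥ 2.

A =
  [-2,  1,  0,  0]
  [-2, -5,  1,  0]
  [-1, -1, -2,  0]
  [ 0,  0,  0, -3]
A Jordan chain for λ = -3 of length 3:
v_1 = (-1, 1, 0, 0)ᵀ
v_2 = (1, -2, -1, 0)ᵀ
v_3 = (1, 0, 0, 0)ᵀ

Let N = A − (-3)·I. We want v_3 with N^3 v_3 = 0 but N^2 v_3 ≠ 0; then v_{j-1} := N · v_j for j = 3, …, 2.

Pick v_3 = (1, 0, 0, 0)ᵀ.
Then v_2 = N · v_3 = (1, -2, -1, 0)ᵀ.
Then v_1 = N · v_2 = (-1, 1, 0, 0)ᵀ.

Sanity check: (A − (-3)·I) v_1 = (0, 0, 0, 0)ᵀ = 0. ✓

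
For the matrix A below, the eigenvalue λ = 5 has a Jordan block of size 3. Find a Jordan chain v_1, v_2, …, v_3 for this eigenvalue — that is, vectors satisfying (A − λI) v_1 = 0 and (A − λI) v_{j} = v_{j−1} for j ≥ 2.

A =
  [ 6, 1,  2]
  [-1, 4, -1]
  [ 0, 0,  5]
A Jordan chain for λ = 5 of length 3:
v_1 = (1, -1, 0)ᵀ
v_2 = (2, -1, 0)ᵀ
v_3 = (0, 0, 1)ᵀ

Let N = A − (5)·I. We want v_3 with N^3 v_3 = 0 but N^2 v_3 ≠ 0; then v_{j-1} := N · v_j for j = 3, …, 2.

Pick v_3 = (0, 0, 1)ᵀ.
Then v_2 = N · v_3 = (2, -1, 0)ᵀ.
Then v_1 = N · v_2 = (1, -1, 0)ᵀ.

Sanity check: (A − (5)·I) v_1 = (0, 0, 0)ᵀ = 0. ✓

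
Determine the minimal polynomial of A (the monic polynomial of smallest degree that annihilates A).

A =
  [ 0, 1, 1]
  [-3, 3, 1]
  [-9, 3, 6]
x^3 - 9*x^2 + 27*x - 27

The characteristic polynomial is χ_A(x) = (x - 3)^3, so the eigenvalues are known. The minimal polynomial is
  m_A(x) = Π_λ (x − λ)^{k_λ}
where k_λ is the size of the *largest* Jordan block for λ (equivalently, the smallest k with (A − λI)^k v = 0 for every generalised eigenvector v of λ).

  λ = 3: largest Jordan block has size 3, contributing (x − 3)^3

So m_A(x) = (x - 3)^3 = x^3 - 9*x^2 + 27*x - 27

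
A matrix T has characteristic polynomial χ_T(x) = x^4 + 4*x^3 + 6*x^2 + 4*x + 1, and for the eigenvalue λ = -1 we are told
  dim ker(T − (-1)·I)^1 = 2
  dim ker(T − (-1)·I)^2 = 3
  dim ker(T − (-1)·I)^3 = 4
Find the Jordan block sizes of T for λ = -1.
Block sizes for λ = -1: [3, 1]

From the dimensions of kernels of powers, the number of Jordan blocks of size at least j is d_j − d_{j−1} where d_j = dim ker(N^j) (with d_0 = 0). Computing the differences gives [2, 1, 1].
The number of blocks of size exactly k is (#blocks of size ≥ k) − (#blocks of size ≥ k + 1), so the partition is: 1 block(s) of size 1, 1 block(s) of size 3.
In nonincreasing order the block sizes are [3, 1].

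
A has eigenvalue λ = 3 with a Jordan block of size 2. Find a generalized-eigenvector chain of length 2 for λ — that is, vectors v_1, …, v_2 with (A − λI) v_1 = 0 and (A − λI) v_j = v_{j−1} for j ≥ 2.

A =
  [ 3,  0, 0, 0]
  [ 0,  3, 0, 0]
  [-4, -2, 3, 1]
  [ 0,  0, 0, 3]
A Jordan chain for λ = 3 of length 2:
v_1 = (0, 0, -4, 0)ᵀ
v_2 = (1, 0, 0, 0)ᵀ

Let N = A − (3)·I. We want v_2 with N^2 v_2 = 0 but N^1 v_2 ≠ 0; then v_{j-1} := N · v_j for j = 2, …, 2.

Pick v_2 = (1, 0, 0, 0)ᵀ.
Then v_1 = N · v_2 = (0, 0, -4, 0)ᵀ.

Sanity check: (A − (3)·I) v_1 = (0, 0, 0, 0)ᵀ = 0. ✓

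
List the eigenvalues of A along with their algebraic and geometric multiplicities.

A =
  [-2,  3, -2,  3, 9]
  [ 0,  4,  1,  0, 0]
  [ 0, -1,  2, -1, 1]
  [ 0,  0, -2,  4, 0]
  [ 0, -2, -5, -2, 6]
λ = -2: alg = 1, geom = 1; λ = 4: alg = 4, geom = 2

Step 1 — factor the characteristic polynomial to read off the algebraic multiplicities:
  χ_A(x) = (x - 4)^4*(x + 2)

Step 2 — compute geometric multiplicities via the rank-nullity identity g(λ) = n − rank(A − λI):
  rank(A − (-2)·I) = 4, so dim ker(A − (-2)·I) = n − 4 = 1
  rank(A − (4)·I) = 3, so dim ker(A − (4)·I) = n − 3 = 2

Summary:
  λ = -2: algebraic multiplicity = 1, geometric multiplicity = 1
  λ = 4: algebraic multiplicity = 4, geometric multiplicity = 2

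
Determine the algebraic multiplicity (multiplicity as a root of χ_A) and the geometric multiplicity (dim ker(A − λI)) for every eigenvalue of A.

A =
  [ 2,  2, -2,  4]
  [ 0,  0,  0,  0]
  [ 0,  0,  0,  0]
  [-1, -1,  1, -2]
λ = 0: alg = 4, geom = 3

Step 1 — factor the characteristic polynomial to read off the algebraic multiplicities:
  χ_A(x) = x^4

Step 2 — compute geometric multiplicities via the rank-nullity identity g(λ) = n − rank(A − λI):
  rank(A − (0)·I) = 1, so dim ker(A − (0)·I) = n − 1 = 3

Summary:
  λ = 0: algebraic multiplicity = 4, geometric multiplicity = 3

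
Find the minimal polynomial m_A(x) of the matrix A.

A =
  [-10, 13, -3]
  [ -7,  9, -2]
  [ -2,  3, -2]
x^3 + 3*x^2 + 3*x + 1

The characteristic polynomial is χ_A(x) = (x + 1)^3, so the eigenvalues are known. The minimal polynomial is
  m_A(x) = Π_λ (x − λ)^{k_λ}
where k_λ is the size of the *largest* Jordan block for λ (equivalently, the smallest k with (A − λI)^k v = 0 for every generalised eigenvector v of λ).

  λ = -1: largest Jordan block has size 3, contributing (x + 1)^3

So m_A(x) = (x + 1)^3 = x^3 + 3*x^2 + 3*x + 1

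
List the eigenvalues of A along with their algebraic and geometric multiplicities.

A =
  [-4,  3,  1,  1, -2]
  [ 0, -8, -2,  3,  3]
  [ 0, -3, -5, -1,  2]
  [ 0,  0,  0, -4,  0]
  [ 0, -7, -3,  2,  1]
λ = -4: alg = 5, geom = 3

Step 1 — factor the characteristic polynomial to read off the algebraic multiplicities:
  χ_A(x) = (x + 4)^5

Step 2 — compute geometric multiplicities via the rank-nullity identity g(λ) = n − rank(A − λI):
  rank(A − (-4)·I) = 2, so dim ker(A − (-4)·I) = n − 2 = 3

Summary:
  λ = -4: algebraic multiplicity = 5, geometric multiplicity = 3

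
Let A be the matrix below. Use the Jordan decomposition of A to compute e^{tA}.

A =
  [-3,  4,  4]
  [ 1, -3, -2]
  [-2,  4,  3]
e^{tA} =
  [-2*t*exp(-t) + exp(-t), 4*t*exp(-t), 4*t*exp(-t)]
  [t*exp(-t), -2*t*exp(-t) + exp(-t), -2*t*exp(-t)]
  [-2*t*exp(-t), 4*t*exp(-t), 4*t*exp(-t) + exp(-t)]

Strategy: write A = P · J · P⁻¹ where J is a Jordan canonical form, so e^{tA} = P · e^{tJ} · P⁻¹, and e^{tJ} can be computed block-by-block.

A has Jordan form
J =
  [-1,  1,  0]
  [ 0, -1,  0]
  [ 0,  0, -1]
(up to reordering of blocks).

Per-block formulas:
  For a 1×1 block at λ = -1: exp(t · [-1]) = [e^(-1t)].
  For a 2×2 Jordan block J_2(-1): exp(t · J_2(-1)) = e^(-1t)·(I + t·N), where N is the 2×2 nilpotent shift.

After assembling e^{tJ} and conjugating by P, we get:

e^{tA} =
  [-2*t*exp(-t) + exp(-t), 4*t*exp(-t), 4*t*exp(-t)]
  [t*exp(-t), -2*t*exp(-t) + exp(-t), -2*t*exp(-t)]
  [-2*t*exp(-t), 4*t*exp(-t), 4*t*exp(-t) + exp(-t)]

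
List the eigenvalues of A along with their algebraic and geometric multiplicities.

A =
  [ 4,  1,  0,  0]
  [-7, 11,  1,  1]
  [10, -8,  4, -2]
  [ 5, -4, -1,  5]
λ = 6: alg = 4, geom = 2

Step 1 — factor the characteristic polynomial to read off the algebraic multiplicities:
  χ_A(x) = (x - 6)^4

Step 2 — compute geometric multiplicities via the rank-nullity identity g(λ) = n − rank(A − λI):
  rank(A − (6)·I) = 2, so dim ker(A − (6)·I) = n − 2 = 2

Summary:
  λ = 6: algebraic multiplicity = 4, geometric multiplicity = 2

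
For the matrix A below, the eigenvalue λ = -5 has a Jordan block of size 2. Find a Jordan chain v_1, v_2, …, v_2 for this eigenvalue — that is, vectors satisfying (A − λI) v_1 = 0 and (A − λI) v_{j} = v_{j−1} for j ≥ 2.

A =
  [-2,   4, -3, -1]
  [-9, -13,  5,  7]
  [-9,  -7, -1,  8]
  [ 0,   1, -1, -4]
A Jordan chain for λ = -5 of length 2:
v_1 = (3, -9, -9, 0)ᵀ
v_2 = (1, 0, 0, 0)ᵀ

Let N = A − (-5)·I. We want v_2 with N^2 v_2 = 0 but N^1 v_2 ≠ 0; then v_{j-1} := N · v_j for j = 2, …, 2.

Pick v_2 = (1, 0, 0, 0)ᵀ.
Then v_1 = N · v_2 = (3, -9, -9, 0)ᵀ.

Sanity check: (A − (-5)·I) v_1 = (0, 0, 0, 0)ᵀ = 0. ✓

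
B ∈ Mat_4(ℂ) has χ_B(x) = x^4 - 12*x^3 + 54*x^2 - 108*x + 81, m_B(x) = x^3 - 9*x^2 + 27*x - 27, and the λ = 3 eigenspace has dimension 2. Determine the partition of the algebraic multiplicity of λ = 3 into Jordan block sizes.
Block sizes for λ = 3: [3, 1]

Step 1 — from the characteristic polynomial, algebraic multiplicity of λ = 3 is 4. From dim ker(B − (3)·I) = 2, there are exactly 2 Jordan blocks for λ = 3.
Step 2 — from the minimal polynomial, the factor (x − 3)^3 tells us the largest block for λ = 3 has size 3.
Step 3 — with total size 4, 2 blocks, and largest block 3, the block sizes (in nonincreasing order) are [3, 1].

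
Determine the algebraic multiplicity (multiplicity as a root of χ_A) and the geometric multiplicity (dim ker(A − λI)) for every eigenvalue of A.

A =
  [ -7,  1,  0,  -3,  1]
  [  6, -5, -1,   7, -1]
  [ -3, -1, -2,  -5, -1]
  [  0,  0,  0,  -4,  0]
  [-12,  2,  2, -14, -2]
λ = -4: alg = 5, geom = 3

Step 1 — factor the characteristic polynomial to read off the algebraic multiplicities:
  χ_A(x) = (x + 4)^5

Step 2 — compute geometric multiplicities via the rank-nullity identity g(λ) = n − rank(A − λI):
  rank(A − (-4)·I) = 2, so dim ker(A − (-4)·I) = n − 2 = 3

Summary:
  λ = -4: algebraic multiplicity = 5, geometric multiplicity = 3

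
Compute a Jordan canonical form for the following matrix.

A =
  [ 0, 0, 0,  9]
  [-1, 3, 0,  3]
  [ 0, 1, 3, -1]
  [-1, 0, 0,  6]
J_2(3) ⊕ J_2(3)

The characteristic polynomial is
  det(x·I − A) = x^4 - 12*x^3 + 54*x^2 - 108*x + 81 = (x - 3)^4

Eigenvalues and multiplicities (the geometric multiplicity of λ is n − rank(A − λI), which equals the number of Jordan blocks for λ):
  λ = 3: algebraic multiplicity = 4, geometric multiplicity = 2

Determining the block sizes for each eigenvalue:
  λ = 3: with am = 4 and gm = 2, the partition is not yet determined (e.g. several partitions of 4 into 2 parts exist). Let N = A − (3)·I. Computing rank(N^1) = 2, rank(N^2) = 0; the number of blocks of size ≥ j is rank(N^{j−1}) − rank(N^j), giving [2, 2]. So we have 2 block(s) of size 2 → block sizes [2, 2]

Assembling the blocks gives a Jordan form
J =
  [3, 1, 0, 0]
  [0, 3, 0, 0]
  [0, 0, 3, 1]
  [0, 0, 0, 3]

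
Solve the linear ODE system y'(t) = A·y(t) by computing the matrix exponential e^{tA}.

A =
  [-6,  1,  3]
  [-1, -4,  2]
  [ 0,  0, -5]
e^{tA} =
  [-t*exp(-5*t) + exp(-5*t), t*exp(-5*t), -t^2*exp(-5*t)/2 + 3*t*exp(-5*t)]
  [-t*exp(-5*t), t*exp(-5*t) + exp(-5*t), -t^2*exp(-5*t)/2 + 2*t*exp(-5*t)]
  [0, 0, exp(-5*t)]

Strategy: write A = P · J · P⁻¹ where J is a Jordan canonical form, so e^{tA} = P · e^{tJ} · P⁻¹, and e^{tJ} can be computed block-by-block.

A has Jordan form
J =
  [-5,  1,  0]
  [ 0, -5,  1]
  [ 0,  0, -5]
(up to reordering of blocks).

Per-block formulas:
  For a 3×3 Jordan block J_3(-5): exp(t · J_3(-5)) = e^(-5t)·(I + t·N + (t^2/2)·N^2), where N is the 3×3 nilpotent shift.

After assembling e^{tJ} and conjugating by P, we get:

e^{tA} =
  [-t*exp(-5*t) + exp(-5*t), t*exp(-5*t), -t^2*exp(-5*t)/2 + 3*t*exp(-5*t)]
  [-t*exp(-5*t), t*exp(-5*t) + exp(-5*t), -t^2*exp(-5*t)/2 + 2*t*exp(-5*t)]
  [0, 0, exp(-5*t)]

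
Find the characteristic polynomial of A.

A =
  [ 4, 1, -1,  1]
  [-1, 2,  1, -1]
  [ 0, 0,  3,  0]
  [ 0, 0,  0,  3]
x^4 - 12*x^3 + 54*x^2 - 108*x + 81

Expanding det(x·I − A) (e.g. by cofactor expansion or by noting that A is similar to its Jordan form J, which has the same characteristic polynomial as A) gives
  χ_A(x) = x^4 - 12*x^3 + 54*x^2 - 108*x + 81
which factors as (x - 3)^4. The eigenvalues (with algebraic multiplicities) are λ = 3 with multiplicity 4.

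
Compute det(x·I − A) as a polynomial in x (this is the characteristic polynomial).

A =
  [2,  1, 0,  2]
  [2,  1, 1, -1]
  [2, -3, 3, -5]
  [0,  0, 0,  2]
x^4 - 8*x^3 + 24*x^2 - 32*x + 16

Expanding det(x·I − A) (e.g. by cofactor expansion or by noting that A is similar to its Jordan form J, which has the same characteristic polynomial as A) gives
  χ_A(x) = x^4 - 8*x^3 + 24*x^2 - 32*x + 16
which factors as (x - 2)^4. The eigenvalues (with algebraic multiplicities) are λ = 2 with multiplicity 4.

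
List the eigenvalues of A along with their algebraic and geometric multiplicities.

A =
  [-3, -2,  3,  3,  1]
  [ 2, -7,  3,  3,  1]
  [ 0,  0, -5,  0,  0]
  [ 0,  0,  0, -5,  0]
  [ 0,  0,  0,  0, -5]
λ = -5: alg = 5, geom = 4

Step 1 — factor the characteristic polynomial to read off the algebraic multiplicities:
  χ_A(x) = (x + 5)^5

Step 2 — compute geometric multiplicities via the rank-nullity identity g(λ) = n − rank(A − λI):
  rank(A − (-5)·I) = 1, so dim ker(A − (-5)·I) = n − 1 = 4

Summary:
  λ = -5: algebraic multiplicity = 5, geometric multiplicity = 4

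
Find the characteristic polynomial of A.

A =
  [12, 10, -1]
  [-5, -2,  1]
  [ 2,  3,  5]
x^3 - 15*x^2 + 75*x - 125

Expanding det(x·I − A) (e.g. by cofactor expansion or by noting that A is similar to its Jordan form J, which has the same characteristic polynomial as A) gives
  χ_A(x) = x^3 - 15*x^2 + 75*x - 125
which factors as (x - 5)^3. The eigenvalues (with algebraic multiplicities) are λ = 5 with multiplicity 3.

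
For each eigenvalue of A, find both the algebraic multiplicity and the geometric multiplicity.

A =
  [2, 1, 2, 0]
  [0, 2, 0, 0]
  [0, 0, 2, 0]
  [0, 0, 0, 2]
λ = 2: alg = 4, geom = 3

Step 1 — factor the characteristic polynomial to read off the algebraic multiplicities:
  χ_A(x) = (x - 2)^4

Step 2 — compute geometric multiplicities via the rank-nullity identity g(λ) = n − rank(A − λI):
  rank(A − (2)·I) = 1, so dim ker(A − (2)·I) = n − 1 = 3

Summary:
  λ = 2: algebraic multiplicity = 4, geometric multiplicity = 3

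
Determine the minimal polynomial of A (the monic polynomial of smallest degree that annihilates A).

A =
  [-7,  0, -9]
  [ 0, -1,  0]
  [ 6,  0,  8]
x^2 - x - 2

The characteristic polynomial is χ_A(x) = (x - 2)*(x + 1)^2, so the eigenvalues are known. The minimal polynomial is
  m_A(x) = Π_λ (x − λ)^{k_λ}
where k_λ is the size of the *largest* Jordan block for λ (equivalently, the smallest k with (A − λI)^k v = 0 for every generalised eigenvector v of λ).

  λ = -1: largest Jordan block has size 1, contributing (x + 1)
  λ = 2: largest Jordan block has size 1, contributing (x − 2)

So m_A(x) = (x - 2)*(x + 1) = x^2 - x - 2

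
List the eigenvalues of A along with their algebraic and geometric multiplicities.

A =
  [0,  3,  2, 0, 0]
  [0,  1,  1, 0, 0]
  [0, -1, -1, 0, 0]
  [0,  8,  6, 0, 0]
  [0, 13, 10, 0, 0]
λ = 0: alg = 5, geom = 3

Step 1 — factor the characteristic polynomial to read off the algebraic multiplicities:
  χ_A(x) = x^5

Step 2 — compute geometric multiplicities via the rank-nullity identity g(λ) = n − rank(A − λI):
  rank(A − (0)·I) = 2, so dim ker(A − (0)·I) = n − 2 = 3

Summary:
  λ = 0: algebraic multiplicity = 5, geometric multiplicity = 3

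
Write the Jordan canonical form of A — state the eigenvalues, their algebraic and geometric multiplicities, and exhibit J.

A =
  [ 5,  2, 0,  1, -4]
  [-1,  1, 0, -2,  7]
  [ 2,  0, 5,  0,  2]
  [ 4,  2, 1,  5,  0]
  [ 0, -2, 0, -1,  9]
J_3(5) ⊕ J_2(5)

The characteristic polynomial is
  det(x·I − A) = x^5 - 25*x^4 + 250*x^3 - 1250*x^2 + 3125*x - 3125 = (x - 5)^5

Eigenvalues and multiplicities (the geometric multiplicity of λ is n − rank(A − λI), which equals the number of Jordan blocks for λ):
  λ = 5: algebraic multiplicity = 5, geometric multiplicity = 2

Determining the block sizes for each eigenvalue:
  λ = 5: with am = 5 and gm = 2, the partition is not yet determined (e.g. several partitions of 5 into 2 parts exist). Let N = A − (5)·I. Computing rank(N^1) = 3, rank(N^2) = 1, rank(N^3) = 0; the number of blocks of size ≥ j is rank(N^{j−1}) − rank(N^j), giving [2, 2, 1]. So we have 1 block(s) of size 3, 1 block(s) of size 2 → block sizes [3, 2]

Assembling the blocks gives a Jordan form
J =
  [5, 1, 0, 0, 0]
  [0, 5, 1, 0, 0]
  [0, 0, 5, 0, 0]
  [0, 0, 0, 5, 1]
  [0, 0, 0, 0, 5]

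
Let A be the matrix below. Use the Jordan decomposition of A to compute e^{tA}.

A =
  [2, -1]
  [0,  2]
e^{tA} =
  [exp(2*t), -t*exp(2*t)]
  [0, exp(2*t)]

Strategy: write A = P · J · P⁻¹ where J is a Jordan canonical form, so e^{tA} = P · e^{tJ} · P⁻¹, and e^{tJ} can be computed block-by-block.

A has Jordan form
J =
  [2, 1]
  [0, 2]
(up to reordering of blocks).

Per-block formulas:
  For a 2×2 Jordan block J_2(2): exp(t · J_2(2)) = e^(2t)·(I + t·N), where N is the 2×2 nilpotent shift.

After assembling e^{tJ} and conjugating by P, we get:

e^{tA} =
  [exp(2*t), -t*exp(2*t)]
  [0, exp(2*t)]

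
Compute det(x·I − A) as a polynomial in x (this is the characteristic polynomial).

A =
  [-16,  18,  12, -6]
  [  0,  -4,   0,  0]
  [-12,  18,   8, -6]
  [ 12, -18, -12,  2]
x^4 + 10*x^3 + 24*x^2 - 32*x - 128

Expanding det(x·I − A) (e.g. by cofactor expansion or by noting that A is similar to its Jordan form J, which has the same characteristic polynomial as A) gives
  χ_A(x) = x^4 + 10*x^3 + 24*x^2 - 32*x - 128
which factors as (x - 2)*(x + 4)^3. The eigenvalues (with algebraic multiplicities) are λ = -4 with multiplicity 3, λ = 2 with multiplicity 1.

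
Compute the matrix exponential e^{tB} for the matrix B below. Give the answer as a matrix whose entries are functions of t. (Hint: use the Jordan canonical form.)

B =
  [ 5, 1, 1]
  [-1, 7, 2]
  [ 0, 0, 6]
e^{tB} =
  [-t*exp(6*t) + exp(6*t), t*exp(6*t), t^2*exp(6*t)/2 + t*exp(6*t)]
  [-t*exp(6*t), t*exp(6*t) + exp(6*t), t^2*exp(6*t)/2 + 2*t*exp(6*t)]
  [0, 0, exp(6*t)]

Strategy: write B = P · J · P⁻¹ where J is a Jordan canonical form, so e^{tB} = P · e^{tJ} · P⁻¹, and e^{tJ} can be computed block-by-block.

B has Jordan form
J =
  [6, 1, 0]
  [0, 6, 1]
  [0, 0, 6]
(up to reordering of blocks).

Per-block formulas:
  For a 3×3 Jordan block J_3(6): exp(t · J_3(6)) = e^(6t)·(I + t·N + (t^2/2)·N^2), where N is the 3×3 nilpotent shift.

After assembling e^{tJ} and conjugating by P, we get:

e^{tB} =
  [-t*exp(6*t) + exp(6*t), t*exp(6*t), t^2*exp(6*t)/2 + t*exp(6*t)]
  [-t*exp(6*t), t*exp(6*t) + exp(6*t), t^2*exp(6*t)/2 + 2*t*exp(6*t)]
  [0, 0, exp(6*t)]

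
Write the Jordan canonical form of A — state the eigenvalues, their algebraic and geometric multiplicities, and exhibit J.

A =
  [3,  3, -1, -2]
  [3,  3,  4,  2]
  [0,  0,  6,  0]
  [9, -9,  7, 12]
J_3(6) ⊕ J_1(6)

The characteristic polynomial is
  det(x·I − A) = x^4 - 24*x^3 + 216*x^2 - 864*x + 1296 = (x - 6)^4

Eigenvalues and multiplicities (the geometric multiplicity of λ is n − rank(A − λI), which equals the number of Jordan blocks for λ):
  λ = 6: algebraic multiplicity = 4, geometric multiplicity = 2

Determining the block sizes for each eigenvalue:
  λ = 6: with am = 4 and gm = 2, the partition is not yet determined (e.g. several partitions of 4 into 2 parts exist). Let N = A − (6)·I. Computing rank(N^1) = 2, rank(N^2) = 1, rank(N^3) = 0; the number of blocks of size ≥ j is rank(N^{j−1}) − rank(N^j), giving [2, 1, 1]. So we have 1 block(s) of size 3, 1 block(s) of size 1 → block sizes [3, 1]

Assembling the blocks gives a Jordan form
J =
  [6, 1, 0, 0]
  [0, 6, 1, 0]
  [0, 0, 6, 0]
  [0, 0, 0, 6]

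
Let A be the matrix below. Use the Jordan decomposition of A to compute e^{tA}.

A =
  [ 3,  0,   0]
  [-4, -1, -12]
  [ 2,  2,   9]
e^{tA} =
  [exp(3*t), 0, 0]
  [-2*exp(5*t) + 2*exp(3*t), -2*exp(5*t) + 3*exp(3*t), -6*exp(5*t) + 6*exp(3*t)]
  [exp(5*t) - exp(3*t), exp(5*t) - exp(3*t), 3*exp(5*t) - 2*exp(3*t)]

Strategy: write A = P · J · P⁻¹ where J is a Jordan canonical form, so e^{tA} = P · e^{tJ} · P⁻¹, and e^{tJ} can be computed block-by-block.

A has Jordan form
J =
  [3, 0, 0]
  [0, 3, 0]
  [0, 0, 5]
(up to reordering of blocks).

Per-block formulas:
  For a 1×1 block at λ = 3: exp(t · [3]) = [e^(3t)].
  For a 1×1 block at λ = 5: exp(t · [5]) = [e^(5t)].

After assembling e^{tJ} and conjugating by P, we get:

e^{tA} =
  [exp(3*t), 0, 0]
  [-2*exp(5*t) + 2*exp(3*t), -2*exp(5*t) + 3*exp(3*t), -6*exp(5*t) + 6*exp(3*t)]
  [exp(5*t) - exp(3*t), exp(5*t) - exp(3*t), 3*exp(5*t) - 2*exp(3*t)]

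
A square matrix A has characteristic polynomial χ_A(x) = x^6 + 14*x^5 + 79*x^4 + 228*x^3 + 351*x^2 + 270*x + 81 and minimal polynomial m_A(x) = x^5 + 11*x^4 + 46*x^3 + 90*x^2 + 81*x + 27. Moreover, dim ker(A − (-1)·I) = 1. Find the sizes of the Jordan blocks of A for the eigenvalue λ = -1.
Block sizes for λ = -1: [2]

Step 1 — from the characteristic polynomial, algebraic multiplicity of λ = -1 is 2. From dim ker(A − (-1)·I) = 1, there are exactly 1 Jordan blocks for λ = -1.
Step 2 — from the minimal polynomial, the factor (x + 1)^2 tells us the largest block for λ = -1 has size 2.
Step 3 — with total size 2, 1 blocks, and largest block 2, the block sizes (in nonincreasing order) are [2].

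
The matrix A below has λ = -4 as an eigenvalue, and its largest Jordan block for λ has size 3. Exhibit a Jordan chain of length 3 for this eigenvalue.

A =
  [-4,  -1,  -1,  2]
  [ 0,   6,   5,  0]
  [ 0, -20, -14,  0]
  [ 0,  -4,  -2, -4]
A Jordan chain for λ = -4 of length 3:
v_1 = (2, 0, 0, 0)ᵀ
v_2 = (-1, 10, -20, -4)ᵀ
v_3 = (0, 1, 0, 0)ᵀ

Let N = A − (-4)·I. We want v_3 with N^3 v_3 = 0 but N^2 v_3 ≠ 0; then v_{j-1} := N · v_j for j = 3, …, 2.

Pick v_3 = (0, 1, 0, 0)ᵀ.
Then v_2 = N · v_3 = (-1, 10, -20, -4)ᵀ.
Then v_1 = N · v_2 = (2, 0, 0, 0)ᵀ.

Sanity check: (A − (-4)·I) v_1 = (0, 0, 0, 0)ᵀ = 0. ✓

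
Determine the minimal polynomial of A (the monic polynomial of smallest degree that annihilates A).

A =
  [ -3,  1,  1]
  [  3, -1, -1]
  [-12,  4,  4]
x^2

The characteristic polynomial is χ_A(x) = x^3, so the eigenvalues are known. The minimal polynomial is
  m_A(x) = Π_λ (x − λ)^{k_λ}
where k_λ is the size of the *largest* Jordan block for λ (equivalently, the smallest k with (A − λI)^k v = 0 for every generalised eigenvector v of λ).

  λ = 0: largest Jordan block has size 2, contributing (x − 0)^2

So m_A(x) = x^2 = x^2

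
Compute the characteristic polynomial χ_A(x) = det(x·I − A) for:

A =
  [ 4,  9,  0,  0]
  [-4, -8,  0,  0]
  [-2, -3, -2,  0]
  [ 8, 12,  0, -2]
x^4 + 8*x^3 + 24*x^2 + 32*x + 16

Expanding det(x·I − A) (e.g. by cofactor expansion or by noting that A is similar to its Jordan form J, which has the same characteristic polynomial as A) gives
  χ_A(x) = x^4 + 8*x^3 + 24*x^2 + 32*x + 16
which factors as (x + 2)^4. The eigenvalues (with algebraic multiplicities) are λ = -2 with multiplicity 4.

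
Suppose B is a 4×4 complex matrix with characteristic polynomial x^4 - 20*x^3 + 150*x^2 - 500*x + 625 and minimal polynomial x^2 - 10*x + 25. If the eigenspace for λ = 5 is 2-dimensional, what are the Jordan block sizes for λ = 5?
Block sizes for λ = 5: [2, 2]

Step 1 — from the characteristic polynomial, algebraic multiplicity of λ = 5 is 4. From dim ker(B − (5)·I) = 2, there are exactly 2 Jordan blocks for λ = 5.
Step 2 — from the minimal polynomial, the factor (x − 5)^2 tells us the largest block for λ = 5 has size 2.
Step 3 — with total size 4, 2 blocks, and largest block 2, the block sizes (in nonincreasing order) are [2, 2].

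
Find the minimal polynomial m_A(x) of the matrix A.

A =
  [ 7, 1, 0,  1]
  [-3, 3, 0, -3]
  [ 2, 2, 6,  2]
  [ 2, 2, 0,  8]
x^2 - 12*x + 36

The characteristic polynomial is χ_A(x) = (x - 6)^4, so the eigenvalues are known. The minimal polynomial is
  m_A(x) = Π_λ (x − λ)^{k_λ}
where k_λ is the size of the *largest* Jordan block for λ (equivalently, the smallest k with (A − λI)^k v = 0 for every generalised eigenvector v of λ).

  λ = 6: largest Jordan block has size 2, contributing (x − 6)^2

So m_A(x) = (x - 6)^2 = x^2 - 12*x + 36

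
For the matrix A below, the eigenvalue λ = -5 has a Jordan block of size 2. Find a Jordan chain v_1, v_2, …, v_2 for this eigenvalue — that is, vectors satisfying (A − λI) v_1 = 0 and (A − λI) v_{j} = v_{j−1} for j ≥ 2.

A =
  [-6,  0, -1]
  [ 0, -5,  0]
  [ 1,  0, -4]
A Jordan chain for λ = -5 of length 2:
v_1 = (-1, 0, 1)ᵀ
v_2 = (1, 0, 0)ᵀ

Let N = A − (-5)·I. We want v_2 with N^2 v_2 = 0 but N^1 v_2 ≠ 0; then v_{j-1} := N · v_j for j = 2, …, 2.

Pick v_2 = (1, 0, 0)ᵀ.
Then v_1 = N · v_2 = (-1, 0, 1)ᵀ.

Sanity check: (A − (-5)·I) v_1 = (0, 0, 0)ᵀ = 0. ✓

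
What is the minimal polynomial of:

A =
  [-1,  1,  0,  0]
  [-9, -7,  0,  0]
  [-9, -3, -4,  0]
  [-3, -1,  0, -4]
x^2 + 8*x + 16

The characteristic polynomial is χ_A(x) = (x + 4)^4, so the eigenvalues are known. The minimal polynomial is
  m_A(x) = Π_λ (x − λ)^{k_λ}
where k_λ is the size of the *largest* Jordan block for λ (equivalently, the smallest k with (A − λI)^k v = 0 for every generalised eigenvector v of λ).

  λ = -4: largest Jordan block has size 2, contributing (x + 4)^2

So m_A(x) = (x + 4)^2 = x^2 + 8*x + 16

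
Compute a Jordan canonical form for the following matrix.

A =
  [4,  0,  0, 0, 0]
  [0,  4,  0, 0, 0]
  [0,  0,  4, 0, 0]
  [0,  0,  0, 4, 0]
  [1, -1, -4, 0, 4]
J_2(4) ⊕ J_1(4) ⊕ J_1(4) ⊕ J_1(4)

The characteristic polynomial is
  det(x·I − A) = x^5 - 20*x^4 + 160*x^3 - 640*x^2 + 1280*x - 1024 = (x - 4)^5

Eigenvalues and multiplicities (the geometric multiplicity of λ is n − rank(A − λI), which equals the number of Jordan blocks for λ):
  λ = 4: algebraic multiplicity = 5, geometric multiplicity = 4

Determining the block sizes for each eigenvalue:
  λ = 4: 4 blocks summing to 5 forces exactly one block of size 2 and the rest size 1 → block sizes [2, 1, 1, 1]

Assembling the blocks gives a Jordan form
J =
  [4, 1, 0, 0, 0]
  [0, 4, 0, 0, 0]
  [0, 0, 4, 0, 0]
  [0, 0, 0, 4, 0]
  [0, 0, 0, 0, 4]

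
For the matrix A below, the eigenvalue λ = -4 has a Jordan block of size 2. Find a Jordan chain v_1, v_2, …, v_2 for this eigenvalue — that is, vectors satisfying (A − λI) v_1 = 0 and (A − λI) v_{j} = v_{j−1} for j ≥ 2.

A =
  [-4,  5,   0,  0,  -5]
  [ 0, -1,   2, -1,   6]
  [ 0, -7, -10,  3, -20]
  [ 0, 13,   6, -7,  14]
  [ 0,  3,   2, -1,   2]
A Jordan chain for λ = -4 of length 2:
v_1 = (5, 3, -7, 13, 3)ᵀ
v_2 = (0, 1, 0, 0, 0)ᵀ

Let N = A − (-4)·I. We want v_2 with N^2 v_2 = 0 but N^1 v_2 ≠ 0; then v_{j-1} := N · v_j for j = 2, …, 2.

Pick v_2 = (0, 1, 0, 0, 0)ᵀ.
Then v_1 = N · v_2 = (5, 3, -7, 13, 3)ᵀ.

Sanity check: (A − (-4)·I) v_1 = (0, 0, 0, 0, 0)ᵀ = 0. ✓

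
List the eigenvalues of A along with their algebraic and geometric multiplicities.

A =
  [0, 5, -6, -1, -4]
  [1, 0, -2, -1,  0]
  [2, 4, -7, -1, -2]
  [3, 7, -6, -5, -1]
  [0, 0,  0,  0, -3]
λ = -3: alg = 5, geom = 2

Step 1 — factor the characteristic polynomial to read off the algebraic multiplicities:
  χ_A(x) = (x + 3)^5

Step 2 — compute geometric multiplicities via the rank-nullity identity g(λ) = n − rank(A − λI):
  rank(A − (-3)·I) = 3, so dim ker(A − (-3)·I) = n − 3 = 2

Summary:
  λ = -3: algebraic multiplicity = 5, geometric multiplicity = 2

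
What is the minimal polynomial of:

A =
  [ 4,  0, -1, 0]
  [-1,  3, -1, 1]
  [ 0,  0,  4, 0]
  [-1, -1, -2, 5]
x^2 - 8*x + 16

The characteristic polynomial is χ_A(x) = (x - 4)^4, so the eigenvalues are known. The minimal polynomial is
  m_A(x) = Π_λ (x − λ)^{k_λ}
where k_λ is the size of the *largest* Jordan block for λ (equivalently, the smallest k with (A − λI)^k v = 0 for every generalised eigenvector v of λ).

  λ = 4: largest Jordan block has size 2, contributing (x − 4)^2

So m_A(x) = (x - 4)^2 = x^2 - 8*x + 16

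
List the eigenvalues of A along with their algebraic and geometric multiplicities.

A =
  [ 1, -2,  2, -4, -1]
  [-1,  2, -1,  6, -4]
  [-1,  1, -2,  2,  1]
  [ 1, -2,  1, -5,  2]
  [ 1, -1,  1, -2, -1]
λ = -1: alg = 5, geom = 2

Step 1 — factor the characteristic polynomial to read off the algebraic multiplicities:
  χ_A(x) = (x + 1)^5

Step 2 — compute geometric multiplicities via the rank-nullity identity g(λ) = n − rank(A − λI):
  rank(A − (-1)·I) = 3, so dim ker(A − (-1)·I) = n − 3 = 2

Summary:
  λ = -1: algebraic multiplicity = 5, geometric multiplicity = 2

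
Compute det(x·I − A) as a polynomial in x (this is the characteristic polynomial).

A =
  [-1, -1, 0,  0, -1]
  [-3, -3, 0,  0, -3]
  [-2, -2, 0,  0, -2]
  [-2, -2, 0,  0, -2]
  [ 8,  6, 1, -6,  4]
x^5

Expanding det(x·I − A) (e.g. by cofactor expansion or by noting that A is similar to its Jordan form J, which has the same characteristic polynomial as A) gives
  χ_A(x) = x^5
which factors as x^5. The eigenvalues (with algebraic multiplicities) are λ = 0 with multiplicity 5.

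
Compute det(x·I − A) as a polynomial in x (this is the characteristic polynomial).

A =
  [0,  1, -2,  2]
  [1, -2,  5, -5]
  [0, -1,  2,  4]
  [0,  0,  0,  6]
x^4 - 6*x^3

Expanding det(x·I − A) (e.g. by cofactor expansion or by noting that A is similar to its Jordan form J, which has the same characteristic polynomial as A) gives
  χ_A(x) = x^4 - 6*x^3
which factors as x^3*(x - 6). The eigenvalues (with algebraic multiplicities) are λ = 0 with multiplicity 3, λ = 6 with multiplicity 1.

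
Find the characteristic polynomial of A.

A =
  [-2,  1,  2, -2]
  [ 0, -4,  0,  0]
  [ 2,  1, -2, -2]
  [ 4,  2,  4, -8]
x^4 + 16*x^3 + 96*x^2 + 256*x + 256

Expanding det(x·I − A) (e.g. by cofactor expansion or by noting that A is similar to its Jordan form J, which has the same characteristic polynomial as A) gives
  χ_A(x) = x^4 + 16*x^3 + 96*x^2 + 256*x + 256
which factors as (x + 4)^4. The eigenvalues (with algebraic multiplicities) are λ = -4 with multiplicity 4.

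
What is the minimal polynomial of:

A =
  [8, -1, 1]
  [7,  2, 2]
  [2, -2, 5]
x^3 - 15*x^2 + 75*x - 125

The characteristic polynomial is χ_A(x) = (x - 5)^3, so the eigenvalues are known. The minimal polynomial is
  m_A(x) = Π_λ (x − λ)^{k_λ}
where k_λ is the size of the *largest* Jordan block for λ (equivalently, the smallest k with (A − λI)^k v = 0 for every generalised eigenvector v of λ).

  λ = 5: largest Jordan block has size 3, contributing (x − 5)^3

So m_A(x) = (x - 5)^3 = x^3 - 15*x^2 + 75*x - 125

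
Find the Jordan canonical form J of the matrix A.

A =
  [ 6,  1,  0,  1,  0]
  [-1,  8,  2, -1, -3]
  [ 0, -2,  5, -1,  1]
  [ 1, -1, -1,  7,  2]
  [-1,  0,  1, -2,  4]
J_3(6) ⊕ J_2(6)

The characteristic polynomial is
  det(x·I − A) = x^5 - 30*x^4 + 360*x^3 - 2160*x^2 + 6480*x - 7776 = (x - 6)^5

Eigenvalues and multiplicities (the geometric multiplicity of λ is n − rank(A − λI), which equals the number of Jordan blocks for λ):
  λ = 6: algebraic multiplicity = 5, geometric multiplicity = 2

Determining the block sizes for each eigenvalue:
  λ = 6: with am = 5 and gm = 2, the partition is not yet determined (e.g. several partitions of 5 into 2 parts exist). Let N = A − (6)·I. Computing rank(N^1) = 3, rank(N^2) = 1, rank(N^3) = 0; the number of blocks of size ≥ j is rank(N^{j−1}) − rank(N^j), giving [2, 2, 1]. So we have 1 block(s) of size 3, 1 block(s) of size 2 → block sizes [3, 2]

Assembling the blocks gives a Jordan form
J =
  [6, 1, 0, 0, 0]
  [0, 6, 1, 0, 0]
  [0, 0, 6, 0, 0]
  [0, 0, 0, 6, 1]
  [0, 0, 0, 0, 6]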